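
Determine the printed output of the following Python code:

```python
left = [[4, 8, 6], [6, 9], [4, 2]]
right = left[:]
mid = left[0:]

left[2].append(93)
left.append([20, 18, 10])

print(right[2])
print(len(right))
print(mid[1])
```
[4, 2, 93]
3
[6, 9]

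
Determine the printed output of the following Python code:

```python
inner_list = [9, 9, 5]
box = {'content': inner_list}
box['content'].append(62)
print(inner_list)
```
[9, 9, 5, 62]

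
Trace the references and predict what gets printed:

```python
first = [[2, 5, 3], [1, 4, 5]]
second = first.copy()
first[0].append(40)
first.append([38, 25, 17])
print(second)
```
[[2, 5, 3, 40], [1, 4, 5]]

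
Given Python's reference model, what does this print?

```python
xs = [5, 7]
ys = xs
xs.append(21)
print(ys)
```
[5, 7, 21]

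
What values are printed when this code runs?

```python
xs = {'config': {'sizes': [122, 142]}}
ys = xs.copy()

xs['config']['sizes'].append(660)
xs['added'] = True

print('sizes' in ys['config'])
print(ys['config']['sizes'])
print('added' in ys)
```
True
[122, 142, 660]
False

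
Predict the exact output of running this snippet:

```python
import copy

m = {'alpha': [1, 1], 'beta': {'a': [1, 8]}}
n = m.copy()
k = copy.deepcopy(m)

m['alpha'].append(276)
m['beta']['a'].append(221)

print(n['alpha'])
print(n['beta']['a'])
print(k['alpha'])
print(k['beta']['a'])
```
[1, 1, 276]
[1, 8, 221]
[1, 1]
[1, 8]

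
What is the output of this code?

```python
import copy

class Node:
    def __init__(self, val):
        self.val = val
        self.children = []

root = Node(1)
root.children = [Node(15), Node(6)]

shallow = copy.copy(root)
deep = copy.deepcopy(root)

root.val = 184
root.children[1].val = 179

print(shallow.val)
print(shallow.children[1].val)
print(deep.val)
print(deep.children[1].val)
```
1
179
1
6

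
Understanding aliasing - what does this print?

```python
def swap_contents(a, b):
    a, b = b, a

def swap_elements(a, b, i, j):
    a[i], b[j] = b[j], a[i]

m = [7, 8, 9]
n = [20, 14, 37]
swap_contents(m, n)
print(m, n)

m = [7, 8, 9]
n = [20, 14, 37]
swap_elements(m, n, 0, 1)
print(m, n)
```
[7, 8, 9] [20, 14, 37]
[14, 8, 9] [20, 7, 37]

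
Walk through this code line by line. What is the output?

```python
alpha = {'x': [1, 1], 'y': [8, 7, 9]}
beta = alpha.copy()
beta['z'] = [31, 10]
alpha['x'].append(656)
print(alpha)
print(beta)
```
{'x': [1, 1, 656], 'y': [8, 7, 9]}
{'x': [1, 1, 656], 'y': [8, 7, 9], 'z': [31, 10]}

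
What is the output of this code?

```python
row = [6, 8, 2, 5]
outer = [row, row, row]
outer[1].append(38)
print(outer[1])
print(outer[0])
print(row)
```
[6, 8, 2, 5, 38]
[6, 8, 2, 5, 38]
[6, 8, 2, 5, 38]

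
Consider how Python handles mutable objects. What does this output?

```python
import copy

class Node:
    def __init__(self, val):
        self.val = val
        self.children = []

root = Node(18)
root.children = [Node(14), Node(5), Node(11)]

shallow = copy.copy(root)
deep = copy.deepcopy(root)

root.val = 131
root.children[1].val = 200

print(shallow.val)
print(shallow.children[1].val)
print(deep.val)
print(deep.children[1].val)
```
18
200
18
5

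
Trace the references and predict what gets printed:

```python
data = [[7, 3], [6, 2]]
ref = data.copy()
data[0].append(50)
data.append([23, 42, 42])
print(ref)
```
[[7, 3, 50], [6, 2]]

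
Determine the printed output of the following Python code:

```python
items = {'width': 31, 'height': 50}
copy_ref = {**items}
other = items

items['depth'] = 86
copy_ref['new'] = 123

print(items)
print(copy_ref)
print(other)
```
{'width': 31, 'height': 50, 'depth': 86}
{'width': 31, 'height': 50, 'new': 123}
{'width': 31, 'height': 50, 'depth': 86}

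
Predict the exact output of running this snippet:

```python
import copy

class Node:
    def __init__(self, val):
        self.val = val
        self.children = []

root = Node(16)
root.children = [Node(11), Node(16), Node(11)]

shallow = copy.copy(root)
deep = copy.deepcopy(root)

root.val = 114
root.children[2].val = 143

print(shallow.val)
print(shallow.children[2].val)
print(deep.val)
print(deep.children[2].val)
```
16
143
16
11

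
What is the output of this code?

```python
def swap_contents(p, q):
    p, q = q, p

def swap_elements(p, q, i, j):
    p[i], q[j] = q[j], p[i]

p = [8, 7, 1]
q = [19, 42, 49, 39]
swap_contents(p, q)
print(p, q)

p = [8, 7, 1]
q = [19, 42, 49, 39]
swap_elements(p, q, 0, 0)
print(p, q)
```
[8, 7, 1] [19, 42, 49, 39]
[19, 7, 1] [8, 42, 49, 39]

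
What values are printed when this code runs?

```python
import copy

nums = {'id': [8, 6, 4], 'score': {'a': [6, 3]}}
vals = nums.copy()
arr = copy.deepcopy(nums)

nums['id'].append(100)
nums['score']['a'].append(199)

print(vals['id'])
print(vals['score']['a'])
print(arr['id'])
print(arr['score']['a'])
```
[8, 6, 4, 100]
[6, 3, 199]
[8, 6, 4]
[6, 3]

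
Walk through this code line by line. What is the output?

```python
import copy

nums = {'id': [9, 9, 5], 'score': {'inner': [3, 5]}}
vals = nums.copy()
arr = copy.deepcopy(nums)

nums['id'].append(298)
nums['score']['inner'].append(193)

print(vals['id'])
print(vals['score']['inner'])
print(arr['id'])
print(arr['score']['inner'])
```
[9, 9, 5, 298]
[3, 5, 193]
[9, 9, 5]
[3, 5]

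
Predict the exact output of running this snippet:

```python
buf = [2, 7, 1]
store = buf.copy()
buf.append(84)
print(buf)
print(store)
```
[2, 7, 1, 84]
[2, 7, 1]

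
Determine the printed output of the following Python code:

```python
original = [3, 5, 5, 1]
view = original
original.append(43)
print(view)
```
[3, 5, 5, 1, 43]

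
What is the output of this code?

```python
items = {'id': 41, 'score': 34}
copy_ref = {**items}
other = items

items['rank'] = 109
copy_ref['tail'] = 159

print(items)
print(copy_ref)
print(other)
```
{'id': 41, 'score': 34, 'rank': 109}
{'id': 41, 'score': 34, 'tail': 159}
{'id': 41, 'score': 34, 'rank': 109}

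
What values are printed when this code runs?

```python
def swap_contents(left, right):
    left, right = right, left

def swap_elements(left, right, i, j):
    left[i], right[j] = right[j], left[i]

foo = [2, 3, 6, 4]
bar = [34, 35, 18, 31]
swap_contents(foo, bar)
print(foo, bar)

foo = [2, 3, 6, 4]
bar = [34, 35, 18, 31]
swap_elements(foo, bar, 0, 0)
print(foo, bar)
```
[2, 3, 6, 4] [34, 35, 18, 31]
[34, 3, 6, 4] [2, 35, 18, 31]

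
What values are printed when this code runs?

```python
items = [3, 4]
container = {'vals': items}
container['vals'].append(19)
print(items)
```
[3, 4, 19]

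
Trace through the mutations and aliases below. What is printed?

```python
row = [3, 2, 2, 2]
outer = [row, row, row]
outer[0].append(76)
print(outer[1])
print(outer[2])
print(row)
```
[3, 2, 2, 2, 76]
[3, 2, 2, 2, 76]
[3, 2, 2, 2, 76]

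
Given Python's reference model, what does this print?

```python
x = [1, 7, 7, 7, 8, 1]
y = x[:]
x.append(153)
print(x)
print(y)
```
[1, 7, 7, 7, 8, 1, 153]
[1, 7, 7, 7, 8, 1]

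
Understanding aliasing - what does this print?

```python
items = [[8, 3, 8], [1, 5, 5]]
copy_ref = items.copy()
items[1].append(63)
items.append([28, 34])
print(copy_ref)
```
[[8, 3, 8], [1, 5, 5, 63]]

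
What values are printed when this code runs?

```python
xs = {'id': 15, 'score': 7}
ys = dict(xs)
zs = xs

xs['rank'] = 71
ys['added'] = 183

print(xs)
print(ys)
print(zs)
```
{'id': 15, 'score': 7, 'rank': 71}
{'id': 15, 'score': 7, 'added': 183}
{'id': 15, 'score': 7, 'rank': 71}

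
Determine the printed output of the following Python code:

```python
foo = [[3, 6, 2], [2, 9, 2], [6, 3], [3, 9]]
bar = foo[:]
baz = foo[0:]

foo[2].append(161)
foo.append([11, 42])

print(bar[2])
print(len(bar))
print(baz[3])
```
[6, 3, 161]
4
[3, 9]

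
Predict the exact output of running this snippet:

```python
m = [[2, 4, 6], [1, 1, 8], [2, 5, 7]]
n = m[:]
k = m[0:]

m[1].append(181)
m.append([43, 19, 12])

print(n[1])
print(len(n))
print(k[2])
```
[1, 1, 8, 181]
3
[2, 5, 7]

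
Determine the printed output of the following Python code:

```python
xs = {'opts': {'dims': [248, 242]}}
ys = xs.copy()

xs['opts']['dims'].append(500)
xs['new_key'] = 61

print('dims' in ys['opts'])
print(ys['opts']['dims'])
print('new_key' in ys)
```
True
[248, 242, 500]
False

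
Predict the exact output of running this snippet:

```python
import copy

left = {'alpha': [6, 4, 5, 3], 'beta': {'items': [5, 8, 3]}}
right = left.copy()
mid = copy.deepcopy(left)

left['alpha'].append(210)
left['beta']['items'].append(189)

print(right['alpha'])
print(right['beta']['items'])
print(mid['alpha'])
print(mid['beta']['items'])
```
[6, 4, 5, 3, 210]
[5, 8, 3, 189]
[6, 4, 5, 3]
[5, 8, 3]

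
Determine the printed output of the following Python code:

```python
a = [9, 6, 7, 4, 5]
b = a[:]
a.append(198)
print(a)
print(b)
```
[9, 6, 7, 4, 5, 198]
[9, 6, 7, 4, 5]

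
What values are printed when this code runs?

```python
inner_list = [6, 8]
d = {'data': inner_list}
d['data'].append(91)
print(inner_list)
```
[6, 8, 91]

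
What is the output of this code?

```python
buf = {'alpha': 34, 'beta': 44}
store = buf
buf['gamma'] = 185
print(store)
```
{'alpha': 34, 'beta': 44, 'gamma': 185}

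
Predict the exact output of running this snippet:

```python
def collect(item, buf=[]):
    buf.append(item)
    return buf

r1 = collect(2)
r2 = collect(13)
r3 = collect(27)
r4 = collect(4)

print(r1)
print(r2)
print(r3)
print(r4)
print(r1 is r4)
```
[2, 13, 27, 4]
[2, 13, 27, 4]
[2, 13, 27, 4]
[2, 13, 27, 4]
True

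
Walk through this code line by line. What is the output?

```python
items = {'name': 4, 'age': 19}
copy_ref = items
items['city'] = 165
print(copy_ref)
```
{'name': 4, 'age': 19, 'city': 165}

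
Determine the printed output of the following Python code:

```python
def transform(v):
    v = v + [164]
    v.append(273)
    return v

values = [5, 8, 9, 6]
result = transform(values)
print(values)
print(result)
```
[5, 8, 9, 6]
[5, 8, 9, 6, 164, 273]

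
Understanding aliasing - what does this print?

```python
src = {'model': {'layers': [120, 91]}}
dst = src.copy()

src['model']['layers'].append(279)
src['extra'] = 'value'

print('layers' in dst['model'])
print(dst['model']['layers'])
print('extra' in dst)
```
True
[120, 91, 279]
False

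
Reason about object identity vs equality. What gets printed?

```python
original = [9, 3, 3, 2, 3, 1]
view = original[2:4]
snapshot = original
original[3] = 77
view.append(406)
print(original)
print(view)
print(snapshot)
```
[9, 3, 3, 77, 3, 1]
[3, 2, 406]
[9, 3, 3, 77, 3, 1]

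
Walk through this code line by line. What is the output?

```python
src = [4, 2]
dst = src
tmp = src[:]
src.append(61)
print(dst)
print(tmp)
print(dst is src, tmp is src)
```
[4, 2, 61]
[4, 2]
True False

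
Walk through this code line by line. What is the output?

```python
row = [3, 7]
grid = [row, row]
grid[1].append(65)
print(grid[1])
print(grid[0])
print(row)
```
[3, 7, 65]
[3, 7, 65]
[3, 7, 65]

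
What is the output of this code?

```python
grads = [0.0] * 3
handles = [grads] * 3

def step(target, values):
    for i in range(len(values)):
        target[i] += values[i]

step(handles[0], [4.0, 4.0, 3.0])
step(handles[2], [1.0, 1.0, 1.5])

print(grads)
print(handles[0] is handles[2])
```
[5.0, 5.0, 4.5]
True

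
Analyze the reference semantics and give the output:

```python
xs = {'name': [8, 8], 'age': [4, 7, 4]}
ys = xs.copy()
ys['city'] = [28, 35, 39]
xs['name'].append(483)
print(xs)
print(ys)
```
{'name': [8, 8, 483], 'age': [4, 7, 4]}
{'name': [8, 8, 483], 'age': [4, 7, 4], 'city': [28, 35, 39]}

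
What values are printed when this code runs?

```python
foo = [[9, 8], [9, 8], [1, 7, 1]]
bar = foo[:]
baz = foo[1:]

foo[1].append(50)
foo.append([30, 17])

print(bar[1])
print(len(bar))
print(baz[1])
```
[9, 8, 50]
3
[1, 7, 1]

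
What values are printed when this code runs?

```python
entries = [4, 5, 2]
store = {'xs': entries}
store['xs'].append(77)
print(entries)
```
[4, 5, 2, 77]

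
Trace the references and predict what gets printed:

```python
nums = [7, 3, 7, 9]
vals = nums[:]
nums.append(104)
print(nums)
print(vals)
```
[7, 3, 7, 9, 104]
[7, 3, 7, 9]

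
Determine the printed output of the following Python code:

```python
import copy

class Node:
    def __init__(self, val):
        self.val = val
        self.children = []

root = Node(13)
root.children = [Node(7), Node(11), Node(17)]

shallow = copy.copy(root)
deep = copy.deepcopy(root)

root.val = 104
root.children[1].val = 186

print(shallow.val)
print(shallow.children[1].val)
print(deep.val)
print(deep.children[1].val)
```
13
186
13
11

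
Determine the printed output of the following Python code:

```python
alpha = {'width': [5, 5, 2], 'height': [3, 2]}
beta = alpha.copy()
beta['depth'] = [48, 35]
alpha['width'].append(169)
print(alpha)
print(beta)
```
{'width': [5, 5, 2, 169], 'height': [3, 2]}
{'width': [5, 5, 2, 169], 'height': [3, 2], 'depth': [48, 35]}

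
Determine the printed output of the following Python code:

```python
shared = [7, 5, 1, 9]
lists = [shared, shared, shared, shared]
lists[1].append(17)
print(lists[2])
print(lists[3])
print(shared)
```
[7, 5, 1, 9, 17]
[7, 5, 1, 9, 17]
[7, 5, 1, 9, 17]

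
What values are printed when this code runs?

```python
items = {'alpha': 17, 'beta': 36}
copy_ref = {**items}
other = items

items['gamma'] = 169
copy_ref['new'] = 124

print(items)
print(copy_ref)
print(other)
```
{'alpha': 17, 'beta': 36, 'gamma': 169}
{'alpha': 17, 'beta': 36, 'new': 124}
{'alpha': 17, 'beta': 36, 'gamma': 169}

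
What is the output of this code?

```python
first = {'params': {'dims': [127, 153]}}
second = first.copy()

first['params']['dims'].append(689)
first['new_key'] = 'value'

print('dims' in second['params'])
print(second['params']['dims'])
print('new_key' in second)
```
True
[127, 153, 689]
False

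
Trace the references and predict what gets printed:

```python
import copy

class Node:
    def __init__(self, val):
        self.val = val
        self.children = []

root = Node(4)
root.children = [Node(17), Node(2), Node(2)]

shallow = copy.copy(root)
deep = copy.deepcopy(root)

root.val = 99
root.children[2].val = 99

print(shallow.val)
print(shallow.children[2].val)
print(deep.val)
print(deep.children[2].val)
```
4
99
4
2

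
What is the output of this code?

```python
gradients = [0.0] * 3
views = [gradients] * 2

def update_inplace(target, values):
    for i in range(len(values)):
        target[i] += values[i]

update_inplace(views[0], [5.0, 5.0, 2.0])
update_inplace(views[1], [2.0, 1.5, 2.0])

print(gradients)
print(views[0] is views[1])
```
[7.0, 6.5, 4.0]
True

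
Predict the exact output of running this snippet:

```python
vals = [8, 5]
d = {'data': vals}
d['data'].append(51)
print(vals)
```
[8, 5, 51]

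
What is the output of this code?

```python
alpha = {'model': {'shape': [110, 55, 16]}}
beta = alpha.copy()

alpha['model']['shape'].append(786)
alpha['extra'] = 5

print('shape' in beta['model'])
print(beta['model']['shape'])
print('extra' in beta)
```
True
[110, 55, 16, 786]
False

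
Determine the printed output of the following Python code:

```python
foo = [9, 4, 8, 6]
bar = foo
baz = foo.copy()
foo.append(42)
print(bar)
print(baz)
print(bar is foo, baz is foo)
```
[9, 4, 8, 6, 42]
[9, 4, 8, 6]
True False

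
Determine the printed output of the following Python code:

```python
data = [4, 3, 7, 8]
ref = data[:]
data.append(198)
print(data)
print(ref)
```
[4, 3, 7, 8, 198]
[4, 3, 7, 8]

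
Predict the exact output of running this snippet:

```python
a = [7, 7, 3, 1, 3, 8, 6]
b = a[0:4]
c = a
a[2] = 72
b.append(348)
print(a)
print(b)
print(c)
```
[7, 7, 72, 1, 3, 8, 6]
[7, 7, 3, 1, 348]
[7, 7, 72, 1, 3, 8, 6]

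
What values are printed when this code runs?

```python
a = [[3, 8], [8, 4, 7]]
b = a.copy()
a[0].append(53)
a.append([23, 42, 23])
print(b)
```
[[3, 8, 53], [8, 4, 7]]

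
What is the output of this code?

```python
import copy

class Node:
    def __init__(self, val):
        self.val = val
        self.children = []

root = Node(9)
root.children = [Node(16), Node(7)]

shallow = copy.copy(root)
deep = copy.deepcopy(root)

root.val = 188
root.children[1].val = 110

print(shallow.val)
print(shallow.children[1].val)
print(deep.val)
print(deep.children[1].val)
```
9
110
9
7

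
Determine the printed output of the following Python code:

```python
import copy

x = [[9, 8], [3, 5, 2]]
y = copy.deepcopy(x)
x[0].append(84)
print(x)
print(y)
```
[[9, 8, 84], [3, 5, 2]]
[[9, 8], [3, 5, 2]]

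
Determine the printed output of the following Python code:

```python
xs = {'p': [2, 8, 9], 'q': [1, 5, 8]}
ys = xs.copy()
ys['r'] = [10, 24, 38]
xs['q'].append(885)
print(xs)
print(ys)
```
{'p': [2, 8, 9], 'q': [1, 5, 8, 885]}
{'p': [2, 8, 9], 'q': [1, 5, 8, 885], 'r': [10, 24, 38]}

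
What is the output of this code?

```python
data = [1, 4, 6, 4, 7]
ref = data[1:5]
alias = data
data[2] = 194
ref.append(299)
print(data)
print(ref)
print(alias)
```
[1, 4, 194, 4, 7]
[4, 6, 4, 7, 299]
[1, 4, 194, 4, 7]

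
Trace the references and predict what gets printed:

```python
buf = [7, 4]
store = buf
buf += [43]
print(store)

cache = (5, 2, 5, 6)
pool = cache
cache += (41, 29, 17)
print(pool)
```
[7, 4, 43]
(5, 2, 5, 6)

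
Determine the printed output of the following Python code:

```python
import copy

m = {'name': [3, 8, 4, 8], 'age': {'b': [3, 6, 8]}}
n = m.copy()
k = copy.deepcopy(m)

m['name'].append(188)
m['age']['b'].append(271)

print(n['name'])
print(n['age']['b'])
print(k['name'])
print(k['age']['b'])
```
[3, 8, 4, 8, 188]
[3, 6, 8, 271]
[3, 8, 4, 8]
[3, 6, 8]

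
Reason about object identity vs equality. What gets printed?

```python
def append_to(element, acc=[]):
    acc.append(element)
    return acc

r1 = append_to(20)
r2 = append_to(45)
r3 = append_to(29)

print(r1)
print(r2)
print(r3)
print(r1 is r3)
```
[20, 45, 29]
[20, 45, 29]
[20, 45, 29]
True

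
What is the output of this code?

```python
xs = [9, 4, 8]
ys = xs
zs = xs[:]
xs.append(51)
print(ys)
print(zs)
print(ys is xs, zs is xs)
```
[9, 4, 8, 51]
[9, 4, 8]
True False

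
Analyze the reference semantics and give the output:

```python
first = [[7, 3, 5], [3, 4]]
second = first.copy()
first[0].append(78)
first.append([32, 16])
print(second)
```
[[7, 3, 5, 78], [3, 4]]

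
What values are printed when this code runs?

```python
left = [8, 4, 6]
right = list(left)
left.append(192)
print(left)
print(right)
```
[8, 4, 6, 192]
[8, 4, 6]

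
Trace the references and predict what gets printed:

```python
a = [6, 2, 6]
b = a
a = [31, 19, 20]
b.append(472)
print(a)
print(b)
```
[31, 19, 20]
[6, 2, 6, 472]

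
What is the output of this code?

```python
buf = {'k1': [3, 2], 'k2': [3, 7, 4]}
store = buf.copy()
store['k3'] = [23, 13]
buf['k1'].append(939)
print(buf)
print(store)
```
{'k1': [3, 2, 939], 'k2': [3, 7, 4]}
{'k1': [3, 2, 939], 'k2': [3, 7, 4], 'k3': [23, 13]}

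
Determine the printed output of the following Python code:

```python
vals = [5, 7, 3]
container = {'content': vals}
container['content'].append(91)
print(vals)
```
[5, 7, 3, 91]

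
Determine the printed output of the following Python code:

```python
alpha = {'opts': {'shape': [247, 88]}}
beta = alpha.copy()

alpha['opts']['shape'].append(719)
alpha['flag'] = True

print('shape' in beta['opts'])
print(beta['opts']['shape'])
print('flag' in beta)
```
True
[247, 88, 719]
False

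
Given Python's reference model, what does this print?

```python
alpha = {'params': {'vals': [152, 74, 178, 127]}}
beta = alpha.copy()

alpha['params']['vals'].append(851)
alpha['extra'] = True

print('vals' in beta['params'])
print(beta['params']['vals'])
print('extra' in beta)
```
True
[152, 74, 178, 127, 851]
False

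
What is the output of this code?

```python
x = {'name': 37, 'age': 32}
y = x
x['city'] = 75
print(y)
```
{'name': 37, 'age': 32, 'city': 75}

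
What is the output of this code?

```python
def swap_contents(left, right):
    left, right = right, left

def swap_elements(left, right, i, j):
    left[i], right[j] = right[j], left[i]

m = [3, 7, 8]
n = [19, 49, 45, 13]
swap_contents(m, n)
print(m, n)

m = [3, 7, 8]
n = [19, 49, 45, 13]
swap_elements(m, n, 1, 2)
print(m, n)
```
[3, 7, 8] [19, 49, 45, 13]
[3, 45, 8] [19, 49, 7, 13]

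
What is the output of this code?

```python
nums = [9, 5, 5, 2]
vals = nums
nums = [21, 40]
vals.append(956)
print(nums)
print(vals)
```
[21, 40]
[9, 5, 5, 2, 956]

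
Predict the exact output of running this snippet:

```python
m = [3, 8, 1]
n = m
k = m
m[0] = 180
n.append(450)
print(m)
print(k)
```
[180, 8, 1, 450]
[180, 8, 1, 450]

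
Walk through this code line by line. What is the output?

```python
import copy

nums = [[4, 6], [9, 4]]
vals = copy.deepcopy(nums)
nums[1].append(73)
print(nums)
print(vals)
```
[[4, 6], [9, 4, 73]]
[[4, 6], [9, 4]]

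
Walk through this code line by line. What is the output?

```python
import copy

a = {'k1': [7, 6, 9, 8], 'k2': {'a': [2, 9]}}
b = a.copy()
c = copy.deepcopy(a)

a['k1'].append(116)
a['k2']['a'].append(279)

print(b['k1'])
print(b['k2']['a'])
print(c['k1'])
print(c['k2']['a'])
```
[7, 6, 9, 8, 116]
[2, 9, 279]
[7, 6, 9, 8]
[2, 9]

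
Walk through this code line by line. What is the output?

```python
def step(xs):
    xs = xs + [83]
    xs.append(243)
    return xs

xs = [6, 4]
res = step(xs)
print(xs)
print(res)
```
[6, 4]
[6, 4, 83, 243]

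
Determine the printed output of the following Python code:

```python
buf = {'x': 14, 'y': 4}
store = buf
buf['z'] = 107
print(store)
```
{'x': 14, 'y': 4, 'z': 107}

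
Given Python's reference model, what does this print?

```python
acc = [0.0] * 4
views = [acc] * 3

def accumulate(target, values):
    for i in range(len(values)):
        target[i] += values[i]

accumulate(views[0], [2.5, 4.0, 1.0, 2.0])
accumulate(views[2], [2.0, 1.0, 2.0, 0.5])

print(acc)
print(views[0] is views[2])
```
[4.5, 5.0, 3.0, 2.5]
True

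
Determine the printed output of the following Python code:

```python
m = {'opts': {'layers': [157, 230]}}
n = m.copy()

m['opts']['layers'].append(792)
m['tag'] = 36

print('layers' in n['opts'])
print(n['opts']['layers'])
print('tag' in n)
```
True
[157, 230, 792]
False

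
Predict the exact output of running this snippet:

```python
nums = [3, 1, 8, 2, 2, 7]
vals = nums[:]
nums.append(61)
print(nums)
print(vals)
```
[3, 1, 8, 2, 2, 7, 61]
[3, 1, 8, 2, 2, 7]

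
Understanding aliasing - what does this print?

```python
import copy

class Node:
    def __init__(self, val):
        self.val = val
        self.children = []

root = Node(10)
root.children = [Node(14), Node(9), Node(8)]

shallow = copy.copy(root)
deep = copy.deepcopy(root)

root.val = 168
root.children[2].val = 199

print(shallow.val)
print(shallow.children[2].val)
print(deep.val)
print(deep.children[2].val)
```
10
199
10
8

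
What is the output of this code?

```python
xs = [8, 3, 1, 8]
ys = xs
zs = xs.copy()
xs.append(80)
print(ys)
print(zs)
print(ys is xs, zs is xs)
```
[8, 3, 1, 8, 80]
[8, 3, 1, 8]
True False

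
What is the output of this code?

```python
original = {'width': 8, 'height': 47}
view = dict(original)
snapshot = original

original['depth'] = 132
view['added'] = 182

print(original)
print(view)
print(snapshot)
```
{'width': 8, 'height': 47, 'depth': 132}
{'width': 8, 'height': 47, 'added': 182}
{'width': 8, 'height': 47, 'depth': 132}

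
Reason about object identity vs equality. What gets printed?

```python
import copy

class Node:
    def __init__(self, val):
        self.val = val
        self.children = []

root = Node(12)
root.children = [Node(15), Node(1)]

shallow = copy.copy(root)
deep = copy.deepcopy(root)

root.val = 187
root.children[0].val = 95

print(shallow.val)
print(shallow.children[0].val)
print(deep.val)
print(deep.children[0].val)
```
12
95
12
15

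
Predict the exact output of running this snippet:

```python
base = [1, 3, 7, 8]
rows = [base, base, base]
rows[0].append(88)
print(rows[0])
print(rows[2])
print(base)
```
[1, 3, 7, 8, 88]
[1, 3, 7, 8, 88]
[1, 3, 7, 8, 88]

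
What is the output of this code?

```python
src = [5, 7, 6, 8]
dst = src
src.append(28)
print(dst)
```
[5, 7, 6, 8, 28]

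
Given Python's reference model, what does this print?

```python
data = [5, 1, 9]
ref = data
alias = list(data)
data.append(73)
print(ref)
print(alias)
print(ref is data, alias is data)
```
[5, 1, 9, 73]
[5, 1, 9]
True False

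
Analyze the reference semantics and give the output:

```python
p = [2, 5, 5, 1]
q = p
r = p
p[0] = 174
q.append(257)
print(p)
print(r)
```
[174, 5, 5, 1, 257]
[174, 5, 5, 1, 257]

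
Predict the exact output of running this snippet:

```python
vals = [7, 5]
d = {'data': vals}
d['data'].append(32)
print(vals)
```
[7, 5, 32]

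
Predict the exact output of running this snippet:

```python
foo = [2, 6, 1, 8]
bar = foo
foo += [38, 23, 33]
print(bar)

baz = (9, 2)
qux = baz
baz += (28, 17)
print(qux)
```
[2, 6, 1, 8, 38, 23, 33]
(9, 2)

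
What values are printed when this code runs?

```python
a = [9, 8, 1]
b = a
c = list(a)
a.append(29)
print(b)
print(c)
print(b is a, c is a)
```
[9, 8, 1, 29]
[9, 8, 1]
True False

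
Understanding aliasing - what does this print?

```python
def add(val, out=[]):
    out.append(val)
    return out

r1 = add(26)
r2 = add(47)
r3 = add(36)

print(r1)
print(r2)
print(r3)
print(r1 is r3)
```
[26, 47, 36]
[26, 47, 36]
[26, 47, 36]
True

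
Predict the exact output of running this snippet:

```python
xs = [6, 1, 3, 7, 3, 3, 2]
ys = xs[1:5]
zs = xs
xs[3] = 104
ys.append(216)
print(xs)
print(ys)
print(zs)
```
[6, 1, 3, 104, 3, 3, 2]
[1, 3, 7, 3, 216]
[6, 1, 3, 104, 3, 3, 2]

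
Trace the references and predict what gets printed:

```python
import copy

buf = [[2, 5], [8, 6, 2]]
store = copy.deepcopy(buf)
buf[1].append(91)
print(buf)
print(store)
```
[[2, 5], [8, 6, 2, 91]]
[[2, 5], [8, 6, 2]]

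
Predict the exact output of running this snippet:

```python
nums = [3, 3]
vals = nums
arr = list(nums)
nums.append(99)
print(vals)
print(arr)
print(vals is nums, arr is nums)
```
[3, 3, 99]
[3, 3]
True False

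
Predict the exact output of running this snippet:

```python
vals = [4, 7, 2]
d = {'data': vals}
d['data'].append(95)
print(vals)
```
[4, 7, 2, 95]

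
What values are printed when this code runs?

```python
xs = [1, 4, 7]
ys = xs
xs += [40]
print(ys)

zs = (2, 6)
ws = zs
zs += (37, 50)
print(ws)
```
[1, 4, 7, 40]
(2, 6)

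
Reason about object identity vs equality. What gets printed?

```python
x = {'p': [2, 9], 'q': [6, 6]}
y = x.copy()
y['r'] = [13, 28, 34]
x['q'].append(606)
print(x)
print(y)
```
{'p': [2, 9], 'q': [6, 6, 606]}
{'p': [2, 9], 'q': [6, 6, 606], 'r': [13, 28, 34]}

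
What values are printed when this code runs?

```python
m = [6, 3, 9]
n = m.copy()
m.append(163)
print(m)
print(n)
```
[6, 3, 9, 163]
[6, 3, 9]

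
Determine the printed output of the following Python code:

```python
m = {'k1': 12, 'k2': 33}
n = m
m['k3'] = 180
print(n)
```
{'k1': 12, 'k2': 33, 'k3': 180}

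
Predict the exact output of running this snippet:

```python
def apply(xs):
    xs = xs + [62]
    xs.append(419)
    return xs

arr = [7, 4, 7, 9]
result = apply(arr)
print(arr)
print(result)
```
[7, 4, 7, 9]
[7, 4, 7, 9, 62, 419]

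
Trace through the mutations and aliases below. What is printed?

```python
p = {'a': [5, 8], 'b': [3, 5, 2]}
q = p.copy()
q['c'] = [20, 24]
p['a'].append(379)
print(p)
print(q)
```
{'a': [5, 8, 379], 'b': [3, 5, 2]}
{'a': [5, 8, 379], 'b': [3, 5, 2], 'c': [20, 24]}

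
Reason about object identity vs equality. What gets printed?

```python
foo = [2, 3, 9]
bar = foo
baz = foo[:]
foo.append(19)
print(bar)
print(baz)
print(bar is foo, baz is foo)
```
[2, 3, 9, 19]
[2, 3, 9]
True False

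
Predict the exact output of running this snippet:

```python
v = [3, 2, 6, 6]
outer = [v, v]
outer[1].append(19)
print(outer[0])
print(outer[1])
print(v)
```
[3, 2, 6, 6, 19]
[3, 2, 6, 6, 19]
[3, 2, 6, 6, 19]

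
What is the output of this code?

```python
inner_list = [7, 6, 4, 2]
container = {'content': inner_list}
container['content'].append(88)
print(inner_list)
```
[7, 6, 4, 2, 88]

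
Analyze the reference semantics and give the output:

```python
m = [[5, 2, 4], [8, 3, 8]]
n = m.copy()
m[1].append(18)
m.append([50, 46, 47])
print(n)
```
[[5, 2, 4], [8, 3, 8, 18]]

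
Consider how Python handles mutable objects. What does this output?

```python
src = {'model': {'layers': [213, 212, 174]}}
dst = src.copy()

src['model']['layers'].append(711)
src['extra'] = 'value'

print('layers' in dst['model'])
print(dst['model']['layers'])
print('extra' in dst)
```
True
[213, 212, 174, 711]
False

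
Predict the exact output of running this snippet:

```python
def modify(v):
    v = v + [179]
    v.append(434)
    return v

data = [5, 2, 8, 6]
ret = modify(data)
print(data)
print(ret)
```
[5, 2, 8, 6]
[5, 2, 8, 6, 179, 434]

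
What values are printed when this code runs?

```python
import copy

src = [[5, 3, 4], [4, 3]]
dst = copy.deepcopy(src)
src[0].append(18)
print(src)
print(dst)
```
[[5, 3, 4, 18], [4, 3]]
[[5, 3, 4], [4, 3]]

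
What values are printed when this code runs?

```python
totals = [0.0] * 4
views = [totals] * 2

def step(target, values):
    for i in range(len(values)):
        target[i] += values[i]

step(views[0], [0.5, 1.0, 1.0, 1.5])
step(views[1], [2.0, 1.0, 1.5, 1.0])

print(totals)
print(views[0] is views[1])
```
[2.5, 2.0, 2.5, 2.5]
True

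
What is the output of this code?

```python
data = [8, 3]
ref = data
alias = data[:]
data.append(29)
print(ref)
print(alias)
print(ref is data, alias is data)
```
[8, 3, 29]
[8, 3]
True False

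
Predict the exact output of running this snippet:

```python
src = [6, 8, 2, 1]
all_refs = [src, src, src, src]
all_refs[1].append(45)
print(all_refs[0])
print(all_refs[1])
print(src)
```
[6, 8, 2, 1, 45]
[6, 8, 2, 1, 45]
[6, 8, 2, 1, 45]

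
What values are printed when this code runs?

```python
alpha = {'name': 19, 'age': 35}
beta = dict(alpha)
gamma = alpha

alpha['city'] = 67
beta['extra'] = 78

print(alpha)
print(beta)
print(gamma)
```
{'name': 19, 'age': 35, 'city': 67}
{'name': 19, 'age': 35, 'extra': 78}
{'name': 19, 'age': 35, 'city': 67}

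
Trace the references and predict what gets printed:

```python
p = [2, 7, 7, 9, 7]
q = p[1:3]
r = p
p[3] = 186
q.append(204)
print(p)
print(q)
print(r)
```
[2, 7, 7, 186, 7]
[7, 7, 204]
[2, 7, 7, 186, 7]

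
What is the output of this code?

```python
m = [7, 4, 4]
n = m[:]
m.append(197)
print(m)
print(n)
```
[7, 4, 4, 197]
[7, 4, 4]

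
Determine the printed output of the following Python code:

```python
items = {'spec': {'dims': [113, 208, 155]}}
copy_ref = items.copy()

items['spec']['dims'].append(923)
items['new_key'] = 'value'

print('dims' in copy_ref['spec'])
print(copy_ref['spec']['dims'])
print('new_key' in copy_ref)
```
True
[113, 208, 155, 923]
False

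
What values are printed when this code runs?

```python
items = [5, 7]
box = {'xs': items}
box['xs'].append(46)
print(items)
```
[5, 7, 46]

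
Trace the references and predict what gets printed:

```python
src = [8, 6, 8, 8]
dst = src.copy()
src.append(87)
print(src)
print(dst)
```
[8, 6, 8, 8, 87]
[8, 6, 8, 8]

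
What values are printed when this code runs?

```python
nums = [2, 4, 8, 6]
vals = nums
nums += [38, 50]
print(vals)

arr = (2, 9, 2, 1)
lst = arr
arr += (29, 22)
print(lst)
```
[2, 4, 8, 6, 38, 50]
(2, 9, 2, 1)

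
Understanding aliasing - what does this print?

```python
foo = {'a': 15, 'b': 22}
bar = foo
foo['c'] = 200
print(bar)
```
{'a': 15, 'b': 22, 'c': 200}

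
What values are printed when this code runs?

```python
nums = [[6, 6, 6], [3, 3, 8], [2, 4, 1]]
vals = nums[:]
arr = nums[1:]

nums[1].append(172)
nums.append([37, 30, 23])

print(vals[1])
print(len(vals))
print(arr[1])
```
[3, 3, 8, 172]
3
[2, 4, 1]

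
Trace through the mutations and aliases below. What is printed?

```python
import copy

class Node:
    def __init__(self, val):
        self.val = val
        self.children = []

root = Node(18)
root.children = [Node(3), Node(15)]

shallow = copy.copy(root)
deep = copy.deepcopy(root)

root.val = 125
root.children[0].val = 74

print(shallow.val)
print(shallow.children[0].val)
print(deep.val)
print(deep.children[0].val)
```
18
74
18
3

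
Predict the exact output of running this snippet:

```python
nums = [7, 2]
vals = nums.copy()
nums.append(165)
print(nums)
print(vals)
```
[7, 2, 165]
[7, 2]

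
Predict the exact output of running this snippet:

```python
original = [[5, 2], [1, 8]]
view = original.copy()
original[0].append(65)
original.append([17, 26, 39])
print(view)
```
[[5, 2, 65], [1, 8]]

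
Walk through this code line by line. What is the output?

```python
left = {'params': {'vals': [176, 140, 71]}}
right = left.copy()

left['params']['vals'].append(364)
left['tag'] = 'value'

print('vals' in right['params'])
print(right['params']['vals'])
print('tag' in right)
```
True
[176, 140, 71, 364]
False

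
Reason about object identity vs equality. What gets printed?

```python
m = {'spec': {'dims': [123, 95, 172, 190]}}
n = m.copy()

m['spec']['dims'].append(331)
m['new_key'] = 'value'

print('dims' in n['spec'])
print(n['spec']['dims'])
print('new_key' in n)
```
True
[123, 95, 172, 190, 331]
False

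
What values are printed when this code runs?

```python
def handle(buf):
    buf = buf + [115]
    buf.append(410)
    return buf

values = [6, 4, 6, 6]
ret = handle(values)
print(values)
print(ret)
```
[6, 4, 6, 6]
[6, 4, 6, 6, 115, 410]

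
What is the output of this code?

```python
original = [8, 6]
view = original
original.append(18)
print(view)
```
[8, 6, 18]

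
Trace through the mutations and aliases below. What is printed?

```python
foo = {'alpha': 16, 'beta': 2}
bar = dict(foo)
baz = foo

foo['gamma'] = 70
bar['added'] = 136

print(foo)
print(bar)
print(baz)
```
{'alpha': 16, 'beta': 2, 'gamma': 70}
{'alpha': 16, 'beta': 2, 'added': 136}
{'alpha': 16, 'beta': 2, 'gamma': 70}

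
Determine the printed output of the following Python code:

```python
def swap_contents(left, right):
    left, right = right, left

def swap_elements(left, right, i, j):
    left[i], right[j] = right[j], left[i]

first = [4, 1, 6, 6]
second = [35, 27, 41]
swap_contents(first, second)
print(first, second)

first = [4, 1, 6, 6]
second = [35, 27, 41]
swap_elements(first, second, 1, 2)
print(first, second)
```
[4, 1, 6, 6] [35, 27, 41]
[4, 41, 6, 6] [35, 27, 1]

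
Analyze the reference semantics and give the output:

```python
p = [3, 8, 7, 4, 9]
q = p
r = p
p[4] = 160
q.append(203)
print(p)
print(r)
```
[3, 8, 7, 4, 160, 203]
[3, 8, 7, 4, 160, 203]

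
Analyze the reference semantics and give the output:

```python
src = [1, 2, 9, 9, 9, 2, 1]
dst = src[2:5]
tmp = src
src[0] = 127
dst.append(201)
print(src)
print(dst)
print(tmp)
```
[127, 2, 9, 9, 9, 2, 1]
[9, 9, 9, 201]
[127, 2, 9, 9, 9, 2, 1]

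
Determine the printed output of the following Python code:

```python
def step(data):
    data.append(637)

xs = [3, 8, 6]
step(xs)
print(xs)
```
[3, 8, 6, 637]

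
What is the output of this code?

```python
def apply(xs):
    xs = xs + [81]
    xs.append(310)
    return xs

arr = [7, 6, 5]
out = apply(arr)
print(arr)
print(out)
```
[7, 6, 5]
[7, 6, 5, 81, 310]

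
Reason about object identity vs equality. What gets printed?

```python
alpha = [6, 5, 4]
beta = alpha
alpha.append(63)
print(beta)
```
[6, 5, 4, 63]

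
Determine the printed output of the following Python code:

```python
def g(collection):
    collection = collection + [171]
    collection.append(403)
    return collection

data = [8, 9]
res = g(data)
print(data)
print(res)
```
[8, 9]
[8, 9, 171, 403]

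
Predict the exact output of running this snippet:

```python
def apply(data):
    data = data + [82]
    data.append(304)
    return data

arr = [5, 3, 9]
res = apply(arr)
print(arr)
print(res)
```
[5, 3, 9]
[5, 3, 9, 82, 304]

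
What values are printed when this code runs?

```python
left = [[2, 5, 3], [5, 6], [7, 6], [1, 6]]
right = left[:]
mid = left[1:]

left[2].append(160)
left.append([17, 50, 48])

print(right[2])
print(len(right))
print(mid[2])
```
[7, 6, 160]
4
[1, 6]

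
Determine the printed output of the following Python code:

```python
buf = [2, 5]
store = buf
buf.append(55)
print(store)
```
[2, 5, 55]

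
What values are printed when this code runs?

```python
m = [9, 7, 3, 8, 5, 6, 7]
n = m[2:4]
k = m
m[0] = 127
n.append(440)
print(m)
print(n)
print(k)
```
[127, 7, 3, 8, 5, 6, 7]
[3, 8, 440]
[127, 7, 3, 8, 5, 6, 7]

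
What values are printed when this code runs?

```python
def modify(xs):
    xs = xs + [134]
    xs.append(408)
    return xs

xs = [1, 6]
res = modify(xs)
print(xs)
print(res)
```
[1, 6]
[1, 6, 134, 408]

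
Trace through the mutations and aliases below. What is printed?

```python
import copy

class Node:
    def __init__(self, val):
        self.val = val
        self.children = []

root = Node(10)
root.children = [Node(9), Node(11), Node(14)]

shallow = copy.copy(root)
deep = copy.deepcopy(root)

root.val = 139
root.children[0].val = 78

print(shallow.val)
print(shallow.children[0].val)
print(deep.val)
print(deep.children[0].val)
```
10
78
10
9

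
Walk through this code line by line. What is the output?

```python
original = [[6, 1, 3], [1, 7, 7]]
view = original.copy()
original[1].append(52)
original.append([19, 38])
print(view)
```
[[6, 1, 3], [1, 7, 7, 52]]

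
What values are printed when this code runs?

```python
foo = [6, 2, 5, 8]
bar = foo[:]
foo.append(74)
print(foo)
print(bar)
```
[6, 2, 5, 8, 74]
[6, 2, 5, 8]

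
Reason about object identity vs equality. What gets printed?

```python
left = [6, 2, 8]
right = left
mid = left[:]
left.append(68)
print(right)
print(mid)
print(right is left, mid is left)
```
[6, 2, 8, 68]
[6, 2, 8]
True False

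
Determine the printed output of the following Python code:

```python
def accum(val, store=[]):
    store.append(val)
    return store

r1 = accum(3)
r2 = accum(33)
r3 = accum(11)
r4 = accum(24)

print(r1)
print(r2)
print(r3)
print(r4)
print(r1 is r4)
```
[3, 33, 11, 24]
[3, 33, 11, 24]
[3, 33, 11, 24]
[3, 33, 11, 24]
True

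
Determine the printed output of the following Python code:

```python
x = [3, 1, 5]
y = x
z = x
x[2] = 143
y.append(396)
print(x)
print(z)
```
[3, 1, 143, 396]
[3, 1, 143, 396]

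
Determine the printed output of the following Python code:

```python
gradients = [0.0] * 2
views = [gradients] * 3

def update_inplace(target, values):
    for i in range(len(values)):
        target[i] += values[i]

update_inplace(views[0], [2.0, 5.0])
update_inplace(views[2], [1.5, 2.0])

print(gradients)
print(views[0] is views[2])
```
[3.5, 7.0]
True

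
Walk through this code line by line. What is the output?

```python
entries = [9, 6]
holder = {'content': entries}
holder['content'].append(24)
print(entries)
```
[9, 6, 24]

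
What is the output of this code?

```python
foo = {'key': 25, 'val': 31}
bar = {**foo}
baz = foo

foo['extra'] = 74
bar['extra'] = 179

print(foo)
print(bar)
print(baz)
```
{'key': 25, 'val': 31, 'extra': 74}
{'key': 25, 'val': 31, 'extra': 179}
{'key': 25, 'val': 31, 'extra': 74}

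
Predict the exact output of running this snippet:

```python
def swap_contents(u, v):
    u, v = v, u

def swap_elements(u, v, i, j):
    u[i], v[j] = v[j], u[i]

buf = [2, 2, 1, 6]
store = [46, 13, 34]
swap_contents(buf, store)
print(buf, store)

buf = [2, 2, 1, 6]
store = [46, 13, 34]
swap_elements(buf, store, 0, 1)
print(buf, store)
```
[2, 2, 1, 6] [46, 13, 34]
[13, 2, 1, 6] [46, 2, 34]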